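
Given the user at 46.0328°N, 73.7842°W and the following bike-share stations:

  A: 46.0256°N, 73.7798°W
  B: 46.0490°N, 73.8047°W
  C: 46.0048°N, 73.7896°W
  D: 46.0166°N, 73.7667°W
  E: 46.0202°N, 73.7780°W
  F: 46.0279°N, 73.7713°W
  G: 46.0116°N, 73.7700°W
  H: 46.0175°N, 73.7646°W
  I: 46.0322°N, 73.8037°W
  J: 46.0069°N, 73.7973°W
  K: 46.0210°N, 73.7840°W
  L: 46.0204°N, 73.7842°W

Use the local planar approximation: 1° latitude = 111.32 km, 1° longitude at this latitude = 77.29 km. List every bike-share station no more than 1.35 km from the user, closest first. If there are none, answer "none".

A, F, K

Distances from 46.0328°N, 73.7842°W:
A: √((-0.0072·111.32)² + (0.0044·77.29)²) = √(0.642409 + 0.115652) = 0.8707 km
B: √((0.0162·111.32)² + (-0.0205·77.29)²) = √(3.252194 + 2.510466) = 2.4006 km
C: √((-0.0280·111.32)² + (-0.0054·77.29)²) = √(9.715440 + 0.174194) = 3.1448 km
D: √((-0.0162·111.32)² + (0.0175·77.29)²) = √(3.252194 + 1.829459) = 2.2543 km
E: √((-0.0126·111.32)² + (0.0062·77.29)²) = √(1.967377 + 0.229631) = 1.4822 km
F: √((-0.0049·111.32)² + (0.0129·77.29)²) = √(0.297535 + 0.994091) = 1.1365 km
G: √((-0.0212·111.32)² + (0.0142·77.29)²) = √(5.569524 + 1.204546) = 2.6027 km
H: √((-0.0153·111.32)² + (0.0196·77.29)²) = √(2.900877 + 2.294874) = 2.2794 km
I: √((-0.0006·111.32)² + (-0.0195·77.29)²) = √(0.004461 + 2.271516) = 1.5086 km
J: √((-0.0259·111.32)² + (-0.0131·77.29)²) = √(8.312773 + 1.025154) = 3.0558 km
K: √((-0.0118·111.32)² + (0.0002·77.29)²) = √(1.725482 + 0.000239) = 1.3137 km
L: √((-0.0124·111.32)² + (0.0000·77.29)²) = √(1.905416 + 0.000000) = 1.3804 km
Threshold 1.35 km: A (0.8707 km), F (1.1365 km), K (1.3137 km) are within range.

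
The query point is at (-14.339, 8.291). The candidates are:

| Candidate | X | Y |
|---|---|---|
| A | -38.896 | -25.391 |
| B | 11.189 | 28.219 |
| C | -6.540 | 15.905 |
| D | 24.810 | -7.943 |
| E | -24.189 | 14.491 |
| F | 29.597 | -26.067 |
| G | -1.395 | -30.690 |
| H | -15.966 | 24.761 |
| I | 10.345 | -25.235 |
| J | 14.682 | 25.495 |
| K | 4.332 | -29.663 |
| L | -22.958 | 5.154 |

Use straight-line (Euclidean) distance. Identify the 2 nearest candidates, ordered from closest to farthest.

Distances from (-14.339, 8.291):
A: 41.684
B: 32.385
C: 10.899
D: 42.381
E: 11.639
F: 55.775
G: 41.074
H: 16.550
I: 41.633
J: 33.737
K: 42.298
L: 9.172
Sorted: L (9.172) < C (10.899) < E (11.639) < H (16.550) < …

L, C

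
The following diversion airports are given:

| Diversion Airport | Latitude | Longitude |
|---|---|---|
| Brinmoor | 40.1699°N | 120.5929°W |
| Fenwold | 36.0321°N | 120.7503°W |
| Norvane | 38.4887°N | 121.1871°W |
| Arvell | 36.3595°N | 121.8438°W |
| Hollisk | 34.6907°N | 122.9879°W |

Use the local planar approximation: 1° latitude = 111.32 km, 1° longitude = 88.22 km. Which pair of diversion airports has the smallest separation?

Fenwold and Arvell

Pairwise distances:
Brinmoor–Fenwold: 460.8291 km
Brinmoor–Norvane: 194.3539 km
Brinmoor–Arvell: 438.2938 km
Brinmoor–Hollisk: 645.5033 km
Fenwold–Norvane: 276.1703 km
Fenwold–Arvell: 103.1238 km
Fenwold–Hollisk: 247.5177 km
Norvane–Arvell: 244.0001 km
Norvane–Hollisk: 451.6556 km
Arvell–Hollisk: 211.4194 km
Closest pair: Fenwold–Arvell at 103.1238 km.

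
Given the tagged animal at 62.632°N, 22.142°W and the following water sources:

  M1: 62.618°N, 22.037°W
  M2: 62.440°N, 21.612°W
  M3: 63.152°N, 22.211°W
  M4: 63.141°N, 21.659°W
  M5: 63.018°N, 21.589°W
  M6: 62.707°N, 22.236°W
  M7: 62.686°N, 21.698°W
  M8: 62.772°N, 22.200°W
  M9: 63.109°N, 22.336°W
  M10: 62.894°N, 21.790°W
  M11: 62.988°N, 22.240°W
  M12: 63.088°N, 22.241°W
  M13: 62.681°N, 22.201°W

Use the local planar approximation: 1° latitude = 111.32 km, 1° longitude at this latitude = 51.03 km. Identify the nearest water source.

Distances from 62.632°N, 22.142°W:
M1: √((-0.014·111.32)² + (0.105·51.03)²) = √(2.42886 + 28.70977) = 5.580 km
M2: √((-0.192·111.32)² + (0.530·51.03)²) = √(456.82394 + 731.48071) = 34.472 km
M3: √((0.520·111.32)² + (-0.069·51.03)²) = √(3350.83530 + 12.39793) = 57.993 km
M4: √((0.509·111.32)² + (0.483·51.03)²) = √(3210.56865 + 607.49876) = 61.791 km
M5: √((0.386·111.32)² + (0.553·51.03)²) = √(1846.37965 + 796.34526) = 51.407 km
M6: √((0.075·111.32)² + (-0.094·51.03)²) = √(69.70580 + 23.00948) = 9.629 km
M7: √((0.054·111.32)² + (0.444·51.03)²) = √(36.13549 + 513.35415) = 23.441 km
M8: √((0.140·111.32)² + (-0.058·51.03)²) = √(242.88599 + 8.76006) = 15.863 km
M9: √((0.477·111.32)² + (-0.194·51.03)²) = √(2819.57177 + 98.00644) = 54.015 km
M10: √((0.262·111.32)² + (0.352·51.03)²) = √(850.64622 + 322.65356) = 34.253 km
M11: √((0.356·111.32)² + (-0.098·51.03)²) = √(1570.53056 + 25.00940) = 39.944 km
M12: √((0.456·111.32)² + (-0.099·51.03)²) = √(2576.77252 + 25.52240) = 51.013 km
M13: √((0.049·111.32)² + (-0.059·51.03)²) = √(29.75353 + 9.06474) = 6.230 km
Minimum: M1 at 5.580 km.

M1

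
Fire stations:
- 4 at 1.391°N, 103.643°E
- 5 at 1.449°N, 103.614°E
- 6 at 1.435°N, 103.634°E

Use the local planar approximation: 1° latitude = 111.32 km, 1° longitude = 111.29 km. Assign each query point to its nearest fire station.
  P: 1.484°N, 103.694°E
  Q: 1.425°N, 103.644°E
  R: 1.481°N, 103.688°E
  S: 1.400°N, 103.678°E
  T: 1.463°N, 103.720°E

P→6; Q→6; R→6; S→4; T→6

P at 1.484°N, 103.694°E:
  4: √((-0.093·111.32)² + (-0.051·111.29)²) = √(107.17964 + 32.21459) = 11.807 km
  5: √((-0.035·111.32)² + (-0.080·111.29)²) = √(15.18037 + 79.26697) = 9.718 km
  6: √((-0.049·111.32)² + (-0.060·111.29)²) = √(29.75353 + 44.58767) = 8.622 km
  → nearest: 6 (8.622 km)
Q at 1.425°N, 103.644°E:
  4: √((-0.034·111.32)² + (-0.001·111.29)²) = √(14.32532 + 0.01239) = 3.787 km
  5: √((0.024·111.32)² + (-0.030·111.29)²) = √(7.13787 + 11.14692) = 4.276 km
  6: √((0.010·111.32)² + (-0.010·111.29)²) = √(1.23921 + 1.23855) = 1.574 km
  → nearest: 6 (1.574 km)
R at 1.481°N, 103.688°E:
  4: √((-0.090·111.32)² + (-0.045·111.29)²) = √(100.37635 + 25.08056) = 11.201 km
  5: √((-0.032·111.32)² + (-0.074·111.29)²) = √(12.68955 + 67.82280) = 8.973 km
  6: √((-0.046·111.32)² + (-0.054·111.29)²) = √(26.22177 + 36.11601) = 7.895 km
  → nearest: 6 (7.895 km)
S at 1.400°N, 103.678°E:
  4: √((-0.009·111.32)² + (-0.035·111.29)²) = √(1.00376 + 15.17219) = 4.022 km
  5: √((0.049·111.32)² + (-0.064·111.29)²) = √(29.75353 + 50.73086) = 8.971 km
  6: √((0.035·111.32)² + (-0.044·111.29)²) = √(15.18037 + 23.97826) = 6.258 km
  → nearest: 4 (4.022 km)
T at 1.463°N, 103.720°E:
  4: √((-0.072·111.32)² + (-0.077·111.29)²) = √(64.24087 + 73.43342) = 11.733 km
  5: √((-0.014·111.32)² + (-0.106·111.29)²) = √(2.42886 + 139.16307) = 11.899 km
  6: √((-0.028·111.32)² + (-0.086·111.29)²) = √(9.71544 + 91.60289) = 10.066 km
  → nearest: 6 (10.066 km)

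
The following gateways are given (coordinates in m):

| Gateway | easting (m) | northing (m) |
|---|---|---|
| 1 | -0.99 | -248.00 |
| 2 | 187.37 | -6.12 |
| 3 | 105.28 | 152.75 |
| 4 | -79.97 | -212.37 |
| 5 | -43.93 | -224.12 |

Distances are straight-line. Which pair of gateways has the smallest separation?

4 and 5

Pairwise distances:
4–5: 37.91 m
1–5: 49.13 m
1–4: 86.64 m
2–3: 178.83 m
1–2: 306.57 m
2–5: 317.84 m
2–4: 337.65 m
3–5: 405.33 m
3–4: 409.43 m
1–3: 414.60 m
Closest pair: 4–5 at 37.91 m.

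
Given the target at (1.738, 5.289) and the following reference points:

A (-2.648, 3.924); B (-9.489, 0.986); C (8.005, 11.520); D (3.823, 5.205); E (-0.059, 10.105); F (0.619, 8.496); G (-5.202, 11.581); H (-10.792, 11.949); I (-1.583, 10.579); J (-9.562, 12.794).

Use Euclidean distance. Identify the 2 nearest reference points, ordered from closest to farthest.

Distances from (1.738, 5.289):
A: √((-4.386)² + (-1.365)²) = √(19.23700 + 1.86322) = 4.593
B: √((-11.227)² + (-4.303)²) = √(126.04553 + 18.51581) = 12.023
C: √((6.267)² + (6.231)²) = √(39.27529 + 38.82536) = 8.837
D: √((2.085)² + (-0.084)²) = √(4.34722 + 0.00706) = 2.087
E: √((-1.797)² + (4.816)²) = √(3.22921 + 23.19386) = 5.140
F: √((-1.119)² + (3.207)²) = √(1.25216 + 10.28485) = 3.397
G: √((-6.940)² + (6.292)²) = √(48.16360 + 39.58926) = 9.368
H: √((-12.530)² + (6.660)²) = √(157.00090 + 44.35560) = 14.190
I: √((-3.321)² + (5.290)²) = √(11.02904 + 27.98410) = 6.246
J: √((-11.300)² + (7.505)²) = √(127.69000 + 56.32503) = 13.565
Sorted: D (2.087) < F (3.397) < A (4.593) < E (5.140) < …

D, F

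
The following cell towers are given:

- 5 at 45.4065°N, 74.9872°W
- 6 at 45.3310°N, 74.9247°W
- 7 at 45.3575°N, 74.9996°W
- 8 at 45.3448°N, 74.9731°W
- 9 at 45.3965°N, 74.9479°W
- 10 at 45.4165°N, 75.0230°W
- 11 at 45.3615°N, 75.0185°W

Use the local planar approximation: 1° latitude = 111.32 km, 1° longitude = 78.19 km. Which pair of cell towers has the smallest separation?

Pairwise distances:
5–6: √((-0.0755·111.32)² + (0.0625·78.19)²) = √(70.638310 + 23.881547) = 9.7221 km
5–7: √((-0.0490·111.32)² + (-0.0124·78.19)²) = √(29.753534 + 0.940039) = 5.5402 km
5–8: √((-0.0617·111.32)² + (0.0141·78.19)²) = √(47.175523 + 1.215460) = 6.9564 km
5–9: √((-0.0100·111.32)² + (0.0393·78.19)²) = √(1.239214 + 9.442512) = 3.2683 km
5–10: √((0.0100·111.32)² + (-0.0358·78.19)²) = √(1.239214 + 7.835532) = 3.0124 km
5–11: √((-0.0450·111.32)² + (-0.0313·78.19)²) = √(25.094088 + 5.989507) = 5.5753 km
6–7: √((0.0265·111.32)² + (-0.0749·78.19)²) = √(8.702382 + 34.297784) = 6.5575 km
6–8: √((0.0138·111.32)² + (-0.0484·78.19)²) = √(2.359960 + 14.321653) = 4.0843 km
6–9: √((0.0655·111.32)² + (-0.0232·78.19)²) = √(53.165389 + 3.290625) = 7.5137 km
6–10: √((0.0855·111.32)² + (-0.0983·78.19)²) = √(90.589659 + 59.075780) = 12.2338 km
6–11: √((0.0305·111.32)² + (-0.0938·78.19)²) = √(11.527790 + 53.790812) = 8.0820 km
7–8: √((-0.0127·111.32)² + (0.0265·78.19)²) = √(1.998729 + 4.293329) = 2.5084 km
7–9: √((0.0390·111.32)² + (0.0517·78.19)²) = √(18.848449 + 16.341184) = 5.9321 km
7–10: √((0.0590·111.32)² + (-0.0234·78.19)²) = √(43.137048 + 3.347604) = 6.8180 km
7–11: √((0.0040·111.32)² + (-0.0189·78.19)²) = √(0.198274 + 2.183866) = 1.5434 km
8–9: √((0.0517·111.32)² + (0.0252·78.19)²) = √(33.122833 + 3.882429) = 6.0832 km
8–10: √((0.0717·111.32)² + (-0.0499·78.19)²) = √(63.706641 + 15.223115) = 8.8842 km
8–11: √((0.0167·111.32)² + (-0.0454·78.19)²) = √(3.456045 + 12.601265) = 4.0072 km
9–10: √((0.0200·111.32)² + (-0.0751·78.19)²) = √(4.956857 + 34.481194) = 6.2800 km
9–11: √((-0.0350·111.32)² + (-0.0706·78.19)²) = √(15.180374 + 30.472763) = 6.7567 km
10–11: √((-0.0550·111.32)² + (0.0045·78.19)²) = √(37.486231 + 0.123802) = 6.1327 km
Closest pair: 7–11 at 1.5434 km.

7 and 11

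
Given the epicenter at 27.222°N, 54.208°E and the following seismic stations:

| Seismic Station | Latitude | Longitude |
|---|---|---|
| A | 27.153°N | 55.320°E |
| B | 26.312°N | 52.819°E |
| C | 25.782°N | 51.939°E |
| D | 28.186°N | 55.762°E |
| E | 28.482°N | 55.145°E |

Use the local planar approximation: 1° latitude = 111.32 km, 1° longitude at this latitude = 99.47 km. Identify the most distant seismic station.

C

Distances from 27.222°N, 54.208°E:
A: √((-0.069·111.32)² + (1.112·99.47)²) = √(58.99899 + 12234.71368) = 110.877 km
B: √((-0.910·111.32)² + (-1.389·99.47)²) = √(10261.93312 + 19089.24392) = 171.322 km
C: √((-1.440·111.32)² + (-2.269·99.47)²) = √(25696.34648 + 50939.32991) = 276.831 km
D: √((0.964·111.32)² + (1.554·99.47)²) = √(11515.96836 + 23893.85725) = 188.175 km
E: √((1.260·111.32)² + (0.937·99.47)²) = √(19673.76527 + 8686.87191) = 168.406 km
Maximum: C at 276.831 km.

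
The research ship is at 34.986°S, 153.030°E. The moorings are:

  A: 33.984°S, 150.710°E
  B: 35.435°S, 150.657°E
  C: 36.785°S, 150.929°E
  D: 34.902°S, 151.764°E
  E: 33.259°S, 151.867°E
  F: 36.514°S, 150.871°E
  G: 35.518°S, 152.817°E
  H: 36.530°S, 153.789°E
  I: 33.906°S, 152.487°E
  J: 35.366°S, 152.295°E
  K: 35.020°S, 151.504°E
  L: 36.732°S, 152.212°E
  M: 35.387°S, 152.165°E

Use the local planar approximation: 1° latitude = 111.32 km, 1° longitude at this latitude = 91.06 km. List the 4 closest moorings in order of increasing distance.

G, J, M, D

Distances from 34.986°S, 153.030°E:
A: √((1.002·111.32)² + (-2.320·91.06)²) = √(12441.76054 + 44630.44958) = 238.898 km
B: √((-0.449·111.32)² + (-2.373·91.06)²) = √(2498.26830 + 46692.89145) = 221.791 km
C: √((-1.799·111.32)² + (-2.101·91.06)²) = √(40105.94206 + 36602.21745) = 276.962 km
D: √((0.084·111.32)² + (-1.266·91.06)²) = √(87.43896 + 13289.93030) = 115.661 km
E: √((1.727·111.32)² + (-1.163·91.06)²) = √(36959.92408 + 11215.39881) = 219.489 km
F: √((-1.528·111.32)² + (-2.159·91.06)²) = √(28932.97580 + 38650.98593) = 259.969 km
G: √((-0.532·111.32)² + (-0.213·91.06)²) = √(3507.27371 + 376.19628) = 62.317 km
H: √((-1.544·111.32)² + (0.759·91.06)²) = √(29542.07438 + 4776.81964) = 185.254 km
I: √((1.080·111.32)² + (-0.543·91.06)²) = √(14454.19490 + 2444.86538) = 129.996 km
J: √((-0.380·111.32)² + (-0.735·91.06)²) = √(1789.42536 + 4479.50443) = 79.177 km
K: √((-0.034·111.32)² + (-1.526·91.06)²) = √(14.32532 + 19309.20348) = 139.009 km
L: √((-1.746·111.32)² + (-0.818·91.06)²) = √(37777.64438 + 5548.32509) = 208.149 km
M: √((-0.401·111.32)² + (-0.865·91.06)²) = √(1992.66889 + 6204.22454) = 90.537 km
Sorted: G (62.317 km) < J (79.177 km) < M (90.537 km) < D (115.661 km) < I (129.996 km) < K (139.009 km) < …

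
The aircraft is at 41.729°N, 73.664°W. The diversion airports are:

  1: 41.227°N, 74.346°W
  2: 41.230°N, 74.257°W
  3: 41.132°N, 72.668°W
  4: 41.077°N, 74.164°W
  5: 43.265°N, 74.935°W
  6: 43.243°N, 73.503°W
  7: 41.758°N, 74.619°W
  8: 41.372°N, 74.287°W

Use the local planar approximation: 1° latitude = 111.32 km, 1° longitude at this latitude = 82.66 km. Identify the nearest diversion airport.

Distances from 41.729°N, 73.664°W:
1: √((-0.502·111.32)² + (-0.682·82.66)²) = √(3122.86945 + 3178.04141) = 79.378 km
2: √((-0.499·111.32)² + (-0.593·82.66)²) = √(3085.65585 + 2402.70354) = 74.083 km
3: √((-0.597·111.32)² + (0.996·82.66)²) = √(4416.67108 + 6778.12352) = 105.805 km
4: √((-0.652·111.32)² + (-0.500·82.66)²) = √(5267.94930 + 1708.16890) = 83.523 km
5: √((1.536·111.32)² + (-1.271·82.66)²) = √(29236.73200 + 11037.78430) = 200.685 km
6: √((1.514·111.32)² + (0.161·82.66)²) = √(28405.21924 + 177.10978) = 169.063 km
7: √((0.029·111.32)² + (-0.955·82.66)²) = √(10.42179 + 6231.57096) = 79.006 km
8: √((-0.357·111.32)² + (-0.623·82.66)²) = √(1579.36616 + 2651.95955) = 65.049 km
Minimum: 8 at 65.049 km.

8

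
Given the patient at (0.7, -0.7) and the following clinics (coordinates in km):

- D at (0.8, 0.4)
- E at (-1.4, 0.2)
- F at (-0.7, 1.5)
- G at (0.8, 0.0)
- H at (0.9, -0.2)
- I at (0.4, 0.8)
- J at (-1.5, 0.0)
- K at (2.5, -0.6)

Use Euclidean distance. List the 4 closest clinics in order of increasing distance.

H, G, D, I

Distances from (0.7, -0.7):
D: 1.10 km
E: 2.28 km
F: 2.61 km
G: 0.71 km
H: 0.54 km
I: 1.53 km
J: 2.31 km
K: 1.80 km
Sorted: H (0.54 km) < G (0.71 km) < D (1.10 km) < I (1.53 km) < K (1.80 km) < E (2.28 km) < …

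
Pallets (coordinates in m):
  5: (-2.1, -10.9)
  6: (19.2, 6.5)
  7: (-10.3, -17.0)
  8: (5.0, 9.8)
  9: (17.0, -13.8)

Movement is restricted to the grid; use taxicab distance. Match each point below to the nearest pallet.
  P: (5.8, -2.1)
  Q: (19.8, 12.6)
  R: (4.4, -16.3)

P→8; Q→6; R→5

P at (5.8, -2.1):
  5: |-7.9| + |-8.8| = 7.9 + 8.8 = 16.7 m
  6: |13.4| + |8.6| = 13.4 + 8.6 = 22.0 m
  7: |-16.1| + |-14.9| = 16.1 + 14.9 = 31.0 m
  8: |-0.8| + |11.9| = 0.8 + 11.9 = 12.7 m
  9: |11.2| + |-11.7| = 11.2 + 11.7 = 22.9 m
  → nearest: 8 (12.7 m)
Q at (19.8, 12.6):
  5: |-21.9| + |-23.5| = 21.9 + 23.5 = 45.4 m
  6: |-0.6| + |-6.1| = 0.6 + 6.1 = 6.7 m
  7: |-30.1| + |-29.6| = 30.1 + 29.6 = 59.7 m
  8: |-14.8| + |-2.8| = 14.8 + 2.8 = 17.6 m
  9: |-2.8| + |-26.4| = 2.8 + 26.4 = 29.2 m
  → nearest: 6 (6.7 m)
R at (4.4, -16.3):
  5: |-6.5| + |5.4| = 6.5 + 5.4 = 11.9 m
  6: |14.8| + |22.8| = 14.8 + 22.8 = 37.6 m
  7: |-14.7| + |-0.7| = 14.7 + 0.7 = 15.4 m
  8: |0.6| + |26.1| = 0.6 + 26.1 = 26.7 m
  9: |12.6| + |2.5| = 12.6 + 2.5 = 15.1 m
  → nearest: 5 (11.9 m)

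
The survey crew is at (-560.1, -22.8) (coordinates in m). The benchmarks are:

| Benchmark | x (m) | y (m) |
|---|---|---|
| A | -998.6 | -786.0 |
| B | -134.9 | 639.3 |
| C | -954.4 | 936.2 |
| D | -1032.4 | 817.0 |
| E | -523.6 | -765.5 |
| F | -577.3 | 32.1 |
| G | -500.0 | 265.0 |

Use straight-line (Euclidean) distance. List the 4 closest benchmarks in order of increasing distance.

Distances from (-560.1, -22.8):
A: 880.2 m
B: 786.9 m
C: 1036.9 m
D: 963.5 m
E: 743.6 m
F: 57.5 m
G: 294.0 m
Sorted: F (57.5 m) < G (294.0 m) < E (743.6 m) < B (786.9 m) < A (880.2 m) < D (963.5 m) < …

F, G, E, B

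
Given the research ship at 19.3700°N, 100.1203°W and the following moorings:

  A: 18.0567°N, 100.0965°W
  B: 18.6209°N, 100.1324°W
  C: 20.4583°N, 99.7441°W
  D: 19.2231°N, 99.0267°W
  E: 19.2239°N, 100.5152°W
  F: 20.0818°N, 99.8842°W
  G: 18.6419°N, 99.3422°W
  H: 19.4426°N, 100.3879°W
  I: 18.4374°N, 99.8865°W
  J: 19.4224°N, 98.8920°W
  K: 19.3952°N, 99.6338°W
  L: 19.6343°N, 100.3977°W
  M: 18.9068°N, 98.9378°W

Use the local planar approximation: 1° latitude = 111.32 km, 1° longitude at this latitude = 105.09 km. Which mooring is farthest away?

A

Distances from 19.3700°N, 100.1203°W:
A: √((-1.3133·111.32)² + (0.0238·105.09)²) = √(21373.432986 + 6.255711) = 146.2179 km
B: √((-0.7491·111.32)² + (-0.0121·105.09)²) = √(6953.860745 + 1.616939) = 83.3995 km
C: √((1.0883·111.32)² + (0.3762·105.09)²) = √(14677.214919 + 1563.004997) = 127.4371 km
D: √((-0.1469·111.32)² + (1.0936·105.09)²) = √(267.417600 + 13208.082933) = 116.0840 km
E: √((-0.1461·111.32)² + (-0.3949·105.09)²) = √(264.512882 + 1722.253403) = 44.5732 km
F: √((0.7118·111.32)² + (0.2361·105.09)²) = √(6278.593450 + 615.622888) = 83.0314 km
G: √((-0.7281·111.32)² + (0.7781·105.09)²) = √(6569.441618 + 6686.419413) = 115.1341 km
H: √((0.0726·111.32)² + (-0.2676·105.09)²) = √(65.316008 + 790.851609) = 29.2603 km
I: √((-0.9326·111.32)² + (0.2338·105.09)²) = √(10777.976133 + 603.686964) = 106.6849 km
J: √((0.0524·111.32)² + (1.2283·105.09)²) = √(34.025849 + 16662.174858) = 129.2138 km
K: √((0.0252·111.32)² + (0.4865·105.09)²) = √(7.869506 + 2613.897018) = 51.2032 km
L: √((0.2643·111.32)² + (-0.2774·105.09)²) = √(865.646787 + 849.837122) = 41.4184 km
M: √((-0.4632·111.32)² + (1.1825·105.09)²) = √(2658.786695 + 15442.765721) = 134.5420 km
Maximum: A at 146.2179 km.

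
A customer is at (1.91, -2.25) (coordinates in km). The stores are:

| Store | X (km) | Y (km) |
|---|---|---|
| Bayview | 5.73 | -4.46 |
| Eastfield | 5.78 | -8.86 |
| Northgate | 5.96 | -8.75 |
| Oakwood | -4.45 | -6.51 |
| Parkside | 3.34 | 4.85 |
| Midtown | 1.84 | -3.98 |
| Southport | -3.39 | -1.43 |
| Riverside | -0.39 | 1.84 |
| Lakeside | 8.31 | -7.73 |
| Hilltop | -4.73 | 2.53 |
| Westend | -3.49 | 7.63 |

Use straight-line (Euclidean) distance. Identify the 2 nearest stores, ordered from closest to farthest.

Distances from (1.91, -2.25):
Bayview: 4.413 km
Eastfield: 7.660 km
Northgate: 7.658 km
Oakwood: 7.655 km
Parkside: 7.243 km
Midtown: 1.731 km
Southport: 5.363 km
Riverside: 4.692 km
Lakeside: 8.426 km
Hilltop: 8.182 km
Westend: 11.259 km
Sorted: Midtown (1.731 km) < Bayview (4.413 km) < Riverside (4.692 km) < Southport (5.363 km) < …

Midtown, Bayview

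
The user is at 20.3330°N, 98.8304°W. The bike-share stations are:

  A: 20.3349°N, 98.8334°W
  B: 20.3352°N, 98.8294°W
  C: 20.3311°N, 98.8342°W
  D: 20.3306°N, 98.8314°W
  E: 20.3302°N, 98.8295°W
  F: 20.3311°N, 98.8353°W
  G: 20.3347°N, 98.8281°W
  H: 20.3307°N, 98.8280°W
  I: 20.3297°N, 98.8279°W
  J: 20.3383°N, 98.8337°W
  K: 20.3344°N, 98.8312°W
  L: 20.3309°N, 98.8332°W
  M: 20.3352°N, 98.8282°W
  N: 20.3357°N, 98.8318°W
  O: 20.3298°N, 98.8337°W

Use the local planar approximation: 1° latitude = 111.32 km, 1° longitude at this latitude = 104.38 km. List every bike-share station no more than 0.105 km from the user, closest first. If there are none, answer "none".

Distances from 20.3330°N, 98.8304°W:
A: 0.3779 km
B: 0.2662 km
C: 0.4495 km
D: 0.2868 km
E: 0.3255 km
F: 0.5535 km
G: 0.3057 km
H: 0.3582 km
I: 0.4506 km
J: 0.6832 km
K: 0.1768 km
L: 0.3743 km
M: 0.3357 km
N: 0.3342 km
O: 0.4955 km
Threshold 0.105 km: none within range.

none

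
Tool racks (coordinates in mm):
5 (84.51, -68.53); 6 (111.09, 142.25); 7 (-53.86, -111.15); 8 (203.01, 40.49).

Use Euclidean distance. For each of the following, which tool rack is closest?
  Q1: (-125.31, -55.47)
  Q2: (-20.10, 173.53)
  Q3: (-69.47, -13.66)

Q1 at (-125.31, -55.47):
  5: √((209.82)² + (-13.06)²) = √(44024.4324 + 170.5636) = 210.23 mm
  6: √((236.40)² + (197.72)²) = √(55884.9600 + 39093.1984) = 308.19 mm
  7: √((71.45)² + (-55.68)²) = √(5105.1025 + 3100.2624) = 90.58 mm
  8: √((328.32)² + (95.96)²) = √(107794.0224 + 9208.3216) = 342.06 mm
  → nearest: 7 (90.58 mm)
Q2 at (-20.10, 173.53):
  5: √((104.61)² + (-242.06)²) = √(10943.2521 + 58593.0436) = 263.70 mm
  6: √((131.19)² + (-31.28)²) = √(17210.8161 + 978.4384) = 134.87 mm
  7: √((-33.76)² + (-284.68)²) = √(1139.7376 + 81042.7024) = 286.67 mm
  8: √((223.11)² + (-133.04)²) = √(49778.0721 + 17699.6416) = 259.76 mm
  → nearest: 6 (134.87 mm)
Q3 at (-69.47, -13.66):
  5: √((153.98)² + (-54.87)²) = √(23709.8404 + 3010.7169) = 163.46 mm
  6: √((180.56)² + (155.91)²) = √(32601.9136 + 24307.9281) = 238.56 mm
  7: √((15.61)² + (-97.49)²) = √(243.6721 + 9504.3001) = 98.73 mm
  8: √((272.48)² + (54.15)²) = √(74245.3504 + 2932.2225) = 277.81 mm
  → nearest: 7 (98.73 mm)

Q1→7; Q2→6; Q3→7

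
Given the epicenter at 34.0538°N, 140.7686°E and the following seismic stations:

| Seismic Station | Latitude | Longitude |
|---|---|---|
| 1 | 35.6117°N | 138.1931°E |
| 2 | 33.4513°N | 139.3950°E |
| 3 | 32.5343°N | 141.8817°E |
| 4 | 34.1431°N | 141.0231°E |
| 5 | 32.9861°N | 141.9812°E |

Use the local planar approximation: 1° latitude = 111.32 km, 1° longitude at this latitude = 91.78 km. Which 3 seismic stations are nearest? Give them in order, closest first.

4, 2, 5

Distances from 34.0538°N, 140.7686°E:
1: √((1.5579·111.32)² + (-2.5755·91.78)²) = √(30076.379077 + 55875.216017) = 293.1750 km
2: √((-0.6025·111.32)² + (-1.3736·91.78)²) = √(4498.425142 + 15893.394778) = 142.7999 km
3: √((-1.5195·111.32)² + (1.1131·91.78)²) = √(28611.972843 + 10436.730574) = 197.6074 km
4: √((0.0893·111.32)² + (0.2545·91.78)²) = √(98.821016 + 545.596631) = 25.3854 km
5: √((-1.0677·111.32)² + (1.2126·91.78)²) = √(14126.835263 + 12386.004530) = 162.8276 km
Sorted: 4 (25.3854 km) < 2 (142.7999 km) < 5 (162.8276 km) < 3 (197.6074 km) < 1 (293.1750 km)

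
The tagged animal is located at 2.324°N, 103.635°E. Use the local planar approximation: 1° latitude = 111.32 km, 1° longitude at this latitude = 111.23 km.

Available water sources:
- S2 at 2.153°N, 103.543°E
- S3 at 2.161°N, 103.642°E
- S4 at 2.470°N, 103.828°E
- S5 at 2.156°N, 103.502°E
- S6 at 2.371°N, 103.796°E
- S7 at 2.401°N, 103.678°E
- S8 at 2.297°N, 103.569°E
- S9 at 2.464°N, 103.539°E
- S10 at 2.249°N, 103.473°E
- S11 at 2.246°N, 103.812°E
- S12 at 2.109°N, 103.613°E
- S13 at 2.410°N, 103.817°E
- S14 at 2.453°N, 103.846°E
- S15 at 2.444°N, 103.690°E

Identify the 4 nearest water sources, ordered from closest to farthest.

S8, S7, S15, S3

Distances from 2.324°N, 103.635°E:
S2: √((-0.171·111.32)² + (-0.092·111.23)²) = √(362.35864 + 104.71756) = 21.612 km
S3: √((-0.163·111.32)² + (0.007·111.23)²) = √(329.24683 + 0.60623) = 18.162 km
S4: √((0.146·111.32)² + (0.193·111.23)²) = √(264.15091 + 460.84883) = 26.926 km
S5: √((-0.168·111.32)² + (-0.133·111.23)²) = √(349.75583 + 218.85031) = 23.845 km
S6: √((0.047·111.32)² + (0.161·111.23)²) = √(27.37424 + 320.69754) = 18.657 km
S7: √((0.077·111.32)² + (0.043·111.23)²) = √(73.47301 + 22.87604) = 9.816 km
S8: √((-0.027·111.32)² + (-0.066·111.23)²) = √(9.03387 + 53.89292) = 7.933 km
S9: √((0.140·111.32)² + (-0.096·111.23)²) = √(242.88599 + 114.02139) = 18.892 km
S10: √((-0.075·111.32)² + (-0.162·111.23)²) = √(69.70580 + 324.69373) = 19.859 km
S11: √((-0.078·111.32)² + (0.177·111.23)²) = √(75.39379 + 387.60593) = 21.517 km
S12: √((-0.215·111.32)² + (-0.022·111.23)²) = √(572.82678 + 5.98810) = 24.059 km
S13: √((0.086·111.32)² + (0.182·111.23)²) = √(91.65229 + 409.81387) = 22.393 km
S14: √((0.129·111.32)² + (0.211·111.23)²) = √(206.21764 + 550.81884) = 27.514 km
S15: √((0.120·111.32)² + (0.055·111.23)²) = √(178.44685 + 37.42564) = 14.693 km
Sorted: S8 (7.933 km) < S7 (9.816 km) < S15 (14.693 km) < S3 (18.162 km) < S6 (18.657 km) < S9 (18.892 km) < …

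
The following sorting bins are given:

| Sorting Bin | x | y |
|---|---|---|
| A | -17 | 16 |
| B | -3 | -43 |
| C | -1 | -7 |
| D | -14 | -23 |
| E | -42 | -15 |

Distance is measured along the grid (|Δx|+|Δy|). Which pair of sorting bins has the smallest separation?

C and D

Pairwise distances:
A–B: 73
A–C: 39
A–D: 42
A–E: 56
B–C: 38
B–D: 31
B–E: 67
C–D: 29
C–E: 49
D–E: 36
Closest pair: C–D at 29.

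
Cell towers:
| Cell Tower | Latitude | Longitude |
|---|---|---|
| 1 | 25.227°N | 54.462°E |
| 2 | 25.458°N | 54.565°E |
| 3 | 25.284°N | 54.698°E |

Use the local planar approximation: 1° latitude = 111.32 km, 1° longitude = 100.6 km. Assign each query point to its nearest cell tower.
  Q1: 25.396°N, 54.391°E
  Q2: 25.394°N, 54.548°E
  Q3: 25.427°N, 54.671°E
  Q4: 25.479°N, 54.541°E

Q1 at 25.396°N, 54.391°E:
  1: √((-0.169·111.32)² + (0.071·100.6)²) = √(353.93198 + 51.01673) = 20.123 km
  2: √((0.062·111.32)² + (0.174·100.6)²) = √(47.63540 + 306.40402) = 18.816 km
  3: √((-0.112·111.32)² + (0.307·100.6)²) = √(155.44703 + 953.83381) = 33.306 km
  → nearest: 2 (18.816 km)
Q2 at 25.394°N, 54.548°E:
  1: √((-0.167·111.32)² + (-0.086·100.6)²) = √(345.60446 + 74.85018) = 20.505 km
  2: √((0.064·111.32)² + (0.017·100.6)²) = √(50.75822 + 2.92478) = 7.327 km
  3: √((-0.110·111.32)² + (0.150·100.6)²) = √(149.94492 + 227.70810) = 19.433 km
  → nearest: 2 (7.327 km)
Q3 at 25.427°N, 54.671°E:
  1: √((-0.200·111.32)² + (-0.209·100.6)²) = √(495.68570 + 442.06745) = 30.623 km
  2: √((0.031·111.32)² + (-0.106·100.6)²) = √(11.90885 + 113.71236) = 11.208 km
  3: √((-0.143·111.32)² + (0.027·100.6)²) = √(253.40692 + 7.37774) = 16.149 km
  → nearest: 2 (11.208 km)
Q4 at 25.479°N, 54.541°E:
  1: √((-0.252·111.32)² + (-0.079·100.6)²) = √(786.95061 + 63.16117) = 29.157 km
  2: √((-0.021·111.32)² + (0.024·100.6)²) = √(5.46493 + 5.82933) = 3.361 km
  3: √((-0.195·111.32)² + (0.157·100.6)²) = √(471.21121 + 249.45675) = 26.845 km
  → nearest: 2 (3.361 km)

Q1→2; Q2→2; Q3→2; Q4→2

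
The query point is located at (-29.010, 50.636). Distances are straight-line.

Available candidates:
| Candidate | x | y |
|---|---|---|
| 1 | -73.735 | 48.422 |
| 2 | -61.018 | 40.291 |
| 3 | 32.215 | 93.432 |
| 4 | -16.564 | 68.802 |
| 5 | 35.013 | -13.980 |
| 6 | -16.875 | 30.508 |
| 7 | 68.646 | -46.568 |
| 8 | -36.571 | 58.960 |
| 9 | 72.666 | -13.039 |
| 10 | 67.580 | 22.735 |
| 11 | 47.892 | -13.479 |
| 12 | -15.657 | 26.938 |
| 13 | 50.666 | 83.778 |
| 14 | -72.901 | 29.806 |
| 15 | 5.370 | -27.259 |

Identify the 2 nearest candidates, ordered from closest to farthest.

8, 4

Distances from (-29.010, 50.636):
1: √((-44.725)² + (-2.214)²) = √(2000.32562 + 4.90180) = 44.780
2: √((-32.008)² + (-10.345)²) = √(1024.51206 + 107.01903) = 33.638
3: √((61.225)² + (42.796)²) = √(3748.50063 + 1831.49762) = 74.699
4: √((12.446)² + (18.166)²) = √(154.90292 + 330.00356) = 22.021
5: √((64.023)² + (-64.616)²) = √(4098.94453 + 4175.22746) = 90.962
6: √((12.135)² + (-20.128)²) = √(147.25823 + 405.13638) = 23.503
7: √((97.656)² + (-97.204)²) = √(9536.69434 + 9448.61762) = 137.787
8: √((-7.561)² + (8.324)²) = √(57.16872 + 69.28898) = 11.245
9: √((101.676)² + (-63.675)²) = √(10338.00898 + 4054.50563) = 119.969
10: √((96.590)² + (-27.901)²) = √(9329.62810 + 778.46580) = 100.539
11: √((76.902)² + (-64.115)²) = √(5913.91760 + 4110.73323) = 100.123
12: √((13.353)² + (-23.698)²) = √(178.30261 + 561.59520) = 27.201
13: √((79.676)² + (33.142)²) = √(6348.26498 + 1098.39216) = 86.294
14: √((-43.891)² + (-20.830)²) = √(1926.41988 + 433.88890) = 48.583
15: √((34.380)² + (-77.895)²) = √(1181.98440 + 6067.63103) = 85.145
Sorted: 8 (11.245) < 4 (22.021) < 6 (23.503) < 12 (27.201) < …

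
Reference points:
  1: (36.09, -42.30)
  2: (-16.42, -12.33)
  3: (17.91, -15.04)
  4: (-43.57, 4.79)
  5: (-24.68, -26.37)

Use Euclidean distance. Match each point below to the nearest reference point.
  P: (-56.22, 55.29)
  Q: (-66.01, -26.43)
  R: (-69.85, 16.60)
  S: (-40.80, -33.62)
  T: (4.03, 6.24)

P at (-56.22, 55.29):
  1: 134.33
  2: 78.46
  3: 102.18
  4: 52.06
  5: 87.54
  → nearest: 4 (52.06)
Q at (-66.01, -26.43):
  1: 103.33
  2: 51.56
  3: 84.69
  4: 38.45
  5: 41.33
  → nearest: 4 (38.45)
R at (-69.85, 16.60):
  1: 121.21
  2: 60.76
  3: 93.29
  4: 28.81
  5: 62.34
  → nearest: 4 (28.81)
S at (-40.80, -33.62):
  1: 77.38
  2: 32.37
  3: 61.58
  4: 38.51
  5: 17.68
  → nearest: 5 (17.68)
T at (4.03, 6.24):
  1: 58.17
  2: 27.62
  3: 25.41
  4: 47.62
  5: 43.45
  → nearest: 3 (25.41)

P→4; Q→4; R→4; S→5; T→3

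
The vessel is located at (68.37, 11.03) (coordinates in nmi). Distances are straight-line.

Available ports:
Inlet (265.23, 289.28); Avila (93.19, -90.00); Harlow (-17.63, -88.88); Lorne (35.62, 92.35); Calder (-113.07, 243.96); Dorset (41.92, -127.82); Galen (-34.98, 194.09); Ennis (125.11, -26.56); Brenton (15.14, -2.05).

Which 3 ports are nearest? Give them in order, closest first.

Brenton, Ennis, Lorne

Distances from (68.37, 11.03):
Inlet: √((196.86)² + (278.25)²) = √(38753.8596 + 77423.0625) = 340.85 nmi
Avila: √((24.82)² + (-101.03)²) = √(616.0324 + 10207.0609) = 104.03 nmi
Harlow: √((-86.00)² + (-99.91)²) = √(7396.0000 + 9982.0081) = 131.83 nmi
Lorne: √((-32.75)² + (81.32)²) = √(1072.5625 + 6612.9424) = 87.67 nmi
Calder: √((-181.44)² + (232.93)²) = √(32920.4736 + 54256.3849) = 295.26 nmi
Dorset: √((-26.45)² + (-138.85)²) = √(699.6025 + 19279.3225) = 141.35 nmi
Galen: √((-103.35)² + (183.06)²) = √(10681.2225 + 33510.9636) = 210.22 nmi
Ennis: √((56.74)² + (-37.59)²) = √(3219.4276 + 1413.0081) = 68.06 nmi
Brenton: √((-53.23)² + (-13.08)²) = √(2833.4329 + 171.0864) = 54.81 nmi
Sorted: Brenton (54.81 nmi) < Ennis (68.06 nmi) < Lorne (87.67 nmi) < Avila (104.03 nmi) < Harlow (131.83 nmi) < …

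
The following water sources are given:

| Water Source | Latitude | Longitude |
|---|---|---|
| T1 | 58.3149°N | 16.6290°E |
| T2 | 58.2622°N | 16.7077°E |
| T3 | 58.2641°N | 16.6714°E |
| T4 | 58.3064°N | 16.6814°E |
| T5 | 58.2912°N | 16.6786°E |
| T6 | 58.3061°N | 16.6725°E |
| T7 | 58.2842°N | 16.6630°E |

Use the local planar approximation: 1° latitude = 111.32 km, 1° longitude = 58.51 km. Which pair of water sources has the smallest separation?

Pairwise distances:
T1–T2: √((-0.0527·111.32)² + (0.0787·58.51)²) = √(34.416573 + 21.203603) = 7.4579 km
T1–T3: √((-0.0508·111.32)² + (0.0424·58.51)²) = √(31.979658 + 6.154488) = 6.1753 km
T1–T4: √((-0.0085·111.32)² + (0.0524·58.51)²) = √(0.895332 + 9.399890) = 3.2086 km
T1–T5: √((-0.0237·111.32)² + (0.0496·58.51)²) = √(6.960542 + 8.422161) = 3.9221 km
T1–T6: √((-0.0088·111.32)² + (0.0435·58.51)²) = √(0.959648 + 6.477967) = 2.7272 km
T1–T7: √((-0.0307·111.32)² + (0.0340·58.51)²) = √(11.679470 + 3.957474) = 3.9544 km
T2–T3: √((0.0019·111.32)² + (-0.0363·58.51)²) = √(0.044736 + 4.511006) = 2.1344 km
T2–T4: √((0.0442·111.32)² + (-0.0263·58.51)²) = √(24.209785 + 2.367945) = 5.1554 km
T2–T5: √((0.0290·111.32)² + (-0.0291·58.51)²) = √(10.421792 + 2.898986) = 3.6498 km
T2–T6: √((0.0439·111.32)² + (-0.0352·58.51)²) = √(23.882261 + 4.241754) = 5.3032 km
T2–T7: √((0.0220·111.32)² + (-0.0447·58.51)²) = √(5.997797 + 6.840301) = 3.5830 km
T3–T4: √((0.0423·111.32)² + (0.0100·58.51)²) = √(22.173136 + 0.342342) = 4.7450 km
T3–T5: √((0.0271·111.32)² + (0.0072·58.51)²) = √(9.100913 + 0.177470) = 3.0460 km
T3–T6: √((0.0420·111.32)² + (0.0011·58.51)²) = √(21.859739 + 0.004142) = 4.6759 km
T3–T7: √((0.0201·111.32)² + (-0.0084·58.51)²) = √(5.006549 + 0.241557) = 2.2909 km
T4–T5: √((-0.0152·111.32)² + (-0.0028·58.51)²) = √(2.863081 + 0.026840) = 1.7000 km
T4–T6: √((-0.0003·111.32)² + (-0.0089·58.51)²) = √(0.001115 + 0.271169) = 0.5218 km
T4–T7: √((-0.0222·111.32)² + (-0.0184·58.51)²) = √(6.107343 + 1.159033) = 2.6956 km
T5–T6: √((0.0149·111.32)² + (-0.0061·58.51)²) = √(2.751180 + 0.127385) = 1.6966 km
T5–T7: √((-0.0070·111.32)² + (-0.0156·58.51)²) = √(0.607215 + 0.833124) = 1.2001 km
T6–T7: √((-0.0219·111.32)² + (-0.0095·58.51)²) = √(5.943395 + 0.308964) = 2.5005 km
Closest pair: T4–T6 at 0.5218 km.

T4 and T6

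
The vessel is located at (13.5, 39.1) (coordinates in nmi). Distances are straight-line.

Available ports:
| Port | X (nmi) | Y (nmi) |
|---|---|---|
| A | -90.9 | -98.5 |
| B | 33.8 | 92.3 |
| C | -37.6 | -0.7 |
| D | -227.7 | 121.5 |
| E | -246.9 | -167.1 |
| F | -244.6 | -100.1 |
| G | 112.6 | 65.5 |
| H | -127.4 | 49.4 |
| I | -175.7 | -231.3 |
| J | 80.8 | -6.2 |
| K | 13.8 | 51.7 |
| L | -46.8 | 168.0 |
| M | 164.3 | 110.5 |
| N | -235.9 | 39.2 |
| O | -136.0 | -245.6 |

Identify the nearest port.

Distances from (13.5, 39.1):
A: 172.7 nmi
B: 56.9 nmi
C: 64.8 nmi
D: 254.9 nmi
E: 332.2 nmi
F: 293.2 nmi
G: 102.6 nmi
H: 141.3 nmi
I: 330.0 nmi
J: 81.1 nmi
K: 12.6 nmi
L: 142.3 nmi
M: 166.8 nmi
N: 249.4 nmi
O: 321.6 nmi
Minimum: K at 12.6 nmi.

K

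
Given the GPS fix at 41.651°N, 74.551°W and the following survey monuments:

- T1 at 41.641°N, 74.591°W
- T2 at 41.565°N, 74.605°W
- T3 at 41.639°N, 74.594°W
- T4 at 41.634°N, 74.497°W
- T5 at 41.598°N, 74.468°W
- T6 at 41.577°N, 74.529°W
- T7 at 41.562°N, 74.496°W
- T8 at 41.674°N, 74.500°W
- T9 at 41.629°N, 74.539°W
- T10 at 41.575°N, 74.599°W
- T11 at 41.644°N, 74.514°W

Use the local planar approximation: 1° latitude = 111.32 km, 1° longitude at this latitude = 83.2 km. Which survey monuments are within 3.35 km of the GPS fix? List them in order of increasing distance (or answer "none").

Distances from 41.651°N, 74.551°W:
T1: 3.509 km
T2: 10.575 km
T3: 3.819 km
T4: 4.875 km
T5: 9.083 km
T6: 8.439 km
T7: 10.913 km
T8: 4.956 km
T9: 2.645 km
T10: 9.356 km
T11: 3.175 km
Threshold 3.35 km: T9 (2.645 km), T11 (3.175 km) are within range.

T9, T11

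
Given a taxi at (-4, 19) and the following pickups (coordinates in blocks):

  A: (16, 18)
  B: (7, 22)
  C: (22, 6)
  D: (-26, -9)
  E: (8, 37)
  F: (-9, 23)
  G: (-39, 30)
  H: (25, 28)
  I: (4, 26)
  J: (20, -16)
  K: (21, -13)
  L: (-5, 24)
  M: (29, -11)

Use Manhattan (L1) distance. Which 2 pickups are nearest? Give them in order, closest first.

L, F

Distances from (-4, 19):
A: 21 blocks
B: 14 blocks
C: 39 blocks
D: 50 blocks
E: 30 blocks
F: 9 blocks
G: 46 blocks
H: 38 blocks
I: 15 blocks
J: 59 blocks
K: 57 blocks
L: 6 blocks
M: 63 blocks
Sorted: L (6 blocks) < F (9 blocks) < B (14 blocks) < I (15 blocks) < …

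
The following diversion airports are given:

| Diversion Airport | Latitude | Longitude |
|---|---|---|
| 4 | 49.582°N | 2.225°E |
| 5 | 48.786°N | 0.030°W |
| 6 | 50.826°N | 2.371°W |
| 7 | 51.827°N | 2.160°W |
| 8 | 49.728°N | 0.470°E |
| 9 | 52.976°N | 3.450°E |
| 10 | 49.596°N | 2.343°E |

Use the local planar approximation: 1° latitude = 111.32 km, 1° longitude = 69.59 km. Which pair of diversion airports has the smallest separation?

Pairwise distances:
4–10: √((0.014·111.32)² + (0.118·69.59)²) = √(2.42886 + 67.43070) = 8.358 km
5–8: √((0.942·111.32)² + (0.500·69.59)²) = √(10996.34105 + 1210.69203) = 110.485 km
6–7: √((1.001·111.32)² + (0.211·69.59)²) = √(12416.93908 + 215.60488) = 112.395 km
4–8: √((0.146·111.32)² + (-1.755·69.59)²) = √(264.15091 + 14915.84682) = 123.207 km
8–10: √((-0.132·111.32)² + (1.873·69.59)²) = √(215.92069 + 16989.05521) = 131.168 km
4–5: √((-0.796·111.32)² + (-2.255·69.59)²) = √(7851.85970 + 24625.59686) = 180.215 km
5–10: √((0.810·111.32)² + (2.373·69.59)²) = √(8130.48463 + 27270.25189) = 188.151 km
6–8: √((-1.098·111.32)² + (2.841·69.59)²) = √(14940.01645 + 39087.34215) = 232.438 km
5–6: √((2.040·111.32)² + (-2.341·69.59)²) = √(51571.13981 + 26539.73001) = 279.483 km
7–8: √((-2.099·111.32)² + (2.630·69.59)²) = √(54597.31338 + 33496.94267) = 296.807 km
4–6: √((1.244·111.32)² + (-4.596·69.59)²) = √(19177.28648 + 102294.83661) = 348.529 km
6–10: √((-1.230·111.32)² + (4.714·69.59)²) = √(18748.07224 + 107615.00479) = 355.476 km
5–7: √((3.041·111.32)² + (-2.130·69.59)²) = √(114598.57982 + 21971.15459) = 369.553 km
9–10: √((-3.380·111.32)² + (-1.107·69.59)²) = √(141572.79163 + 5934.56533) = 384.067 km
4–9: √((3.394·111.32)² + (1.225·69.59)²) = √(142748.01285 + 7267.17888) = 387.318 km
4–7: √((2.245·111.32)² + (-4.385·69.59)²) = √(62456.70750 + 93117.83465) = 394.429 km
7–10: √((-2.231·111.32)² + (4.503·69.59)²) = √(61680.16629 + 98196.85235) = 399.846 km
7–9: √((1.149·111.32)² + (5.610·69.59)²) = √(16360.11879 + 152412.08192) = 410.819 km
8–9: √((3.248·111.32)² + (2.980·69.59)²) = √(130730.95582 + 43005.71784) = 416.817 km
6–9: √((2.150·111.32)² + (5.821·69.59)²) = √(57282.67824 + 164092.55285) = 470.505 km
5–9: √((4.190·111.32)² + (3.480·69.59)²) = √(217557.69119 + 58647.85880) = 525.553 km
Closest pair: 4–10 at 8.358 km.

4 and 10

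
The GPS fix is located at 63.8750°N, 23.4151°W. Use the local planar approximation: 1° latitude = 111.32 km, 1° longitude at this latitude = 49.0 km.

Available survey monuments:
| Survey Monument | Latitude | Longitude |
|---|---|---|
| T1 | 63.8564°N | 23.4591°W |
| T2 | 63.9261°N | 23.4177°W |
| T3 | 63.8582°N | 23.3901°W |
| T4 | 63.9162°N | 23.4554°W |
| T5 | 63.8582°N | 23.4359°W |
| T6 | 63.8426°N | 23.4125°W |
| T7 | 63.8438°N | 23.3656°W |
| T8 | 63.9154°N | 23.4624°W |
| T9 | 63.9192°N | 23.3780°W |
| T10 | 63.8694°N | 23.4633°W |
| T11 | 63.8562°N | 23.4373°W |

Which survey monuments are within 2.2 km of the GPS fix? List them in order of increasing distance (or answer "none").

Distances from 63.8750°N, 23.4151°W:
T1: 2.9892 km
T2: 5.6899 km
T3: 2.2357 km
T4: 4.9934 km
T5: 2.1299 km
T6: 3.6090 km
T7: 4.2363 km
T8: 5.0594 km
T9: 5.2454 km
T10: 2.4427 km
T11: 2.3586 km
Threshold 2.2 km: T5 (2.1299 km) is within range.

T5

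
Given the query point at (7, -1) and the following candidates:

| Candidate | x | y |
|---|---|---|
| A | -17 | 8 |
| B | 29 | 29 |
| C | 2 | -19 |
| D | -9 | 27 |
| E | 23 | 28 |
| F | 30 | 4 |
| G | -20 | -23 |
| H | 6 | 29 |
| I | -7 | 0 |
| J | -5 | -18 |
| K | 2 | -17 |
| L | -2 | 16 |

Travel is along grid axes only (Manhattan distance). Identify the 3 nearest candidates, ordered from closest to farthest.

Distances from (7, -1):
A: |-24| + |9| = 24 + 9 = 33
B: |22| + |30| = 22 + 30 = 52
C: |-5| + |-18| = 5 + 18 = 23
D: |-16| + |28| = 16 + 28 = 44
E: |16| + |29| = 16 + 29 = 45
F: |23| + |5| = 23 + 5 = 28
G: |-27| + |-22| = 27 + 22 = 49
H: |-1| + |30| = 1 + 30 = 31
I: |-14| + |1| = 14 + 1 = 15
J: |-12| + |-17| = 12 + 17 = 29
K: |-5| + |-16| = 5 + 16 = 21
L: |-9| + |17| = 9 + 17 = 26
Sorted: I (15) < K (21) < C (23) < L (26) < F (28) < …

I, K, C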